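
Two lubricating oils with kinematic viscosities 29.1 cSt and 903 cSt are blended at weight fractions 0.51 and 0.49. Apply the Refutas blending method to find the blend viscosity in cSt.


Refutas method: VBN_i = 14.534*ln(ln(visc_i + 0.8)) + 10.975, blended linearly by mass fraction; since VBN is linear in VBI_i = ln(ln(visc_i + 0.8)) and the fractions sum to 1, blend VBI directly: visc = exp(exp(VBI_blend)) - 0.8
VBI_1 = ln(ln(29.1 + 0.8)) = 1.22315
VBI_2 = ln(ln(903 + 0.8)) = 1.91789
VBI_blend = 0.51 * 1.22315 + 0.49 * 1.91789 = 1.56357
visc_blend = exp(exp(1.56357)) - 0.8 = 117.8

117.8 cSt


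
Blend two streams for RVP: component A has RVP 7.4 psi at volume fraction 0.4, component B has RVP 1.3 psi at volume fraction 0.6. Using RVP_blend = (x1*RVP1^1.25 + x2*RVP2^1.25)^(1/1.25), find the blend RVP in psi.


Chevron index: RVP_blend = (sum xi*RVPi^1.25)^(1/1.25)
RVP^1.25 terms: 0.4 * 7.4^1.25 + 0.6 * 1.3^1.25 = 5.7149
RVP_blend = 5.7149^(1/1.25) = 4.033

4.033 psi


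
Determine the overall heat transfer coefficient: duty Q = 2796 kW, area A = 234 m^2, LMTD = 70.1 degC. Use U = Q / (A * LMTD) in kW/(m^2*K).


From Q = U*A*LMTD, U = Q / (A * LMTD)
U = 2796 / (234 * 70.1) = 2796 / 16403.4 = 0.1705

0.1705 kW/(m^2*K)


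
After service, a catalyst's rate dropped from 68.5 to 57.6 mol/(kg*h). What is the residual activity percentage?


Activity (%) = (rate_used / rate_fresh) * 100
rate_used = 57.6, rate_fresh = 68.5
= (57.6 / 68.5) * 100
= 0.8409 * 100 = 84.09

84.09 %


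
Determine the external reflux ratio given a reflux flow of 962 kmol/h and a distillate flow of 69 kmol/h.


Reflux ratio definition: R = L / D (liquid returned / distillate withdrawn)
L = 962 kmol/h, D = 69 kmol/h
R = 962 / 69 = 13.94

13.94


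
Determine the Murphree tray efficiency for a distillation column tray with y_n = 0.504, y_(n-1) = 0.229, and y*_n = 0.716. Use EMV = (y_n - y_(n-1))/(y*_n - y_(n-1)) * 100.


Murphree vapor efficiency: EMV = (y_n - y_(n-1)) / (y*_n - y_(n-1)) * 100
EMV = (0.504 - 0.229) / (0.716 - 0.229) * 100 = 0.275 / 0.487 * 100 = 56.47

56.47 %


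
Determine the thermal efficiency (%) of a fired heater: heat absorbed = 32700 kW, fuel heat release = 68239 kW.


Furnace efficiency = Q_absorbed / Q_fuel * 100
= 32700 / 68239 * 100 = 47.92

47.92 %


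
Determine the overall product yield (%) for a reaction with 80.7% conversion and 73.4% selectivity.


Overall yield = conversion (%) * selectivity (%) / 100
Conversion = 80.7%, Selectivity = 73.4%
Y = 80.7 * 73.4 / 100
= 59.2338 %

59.2338 %


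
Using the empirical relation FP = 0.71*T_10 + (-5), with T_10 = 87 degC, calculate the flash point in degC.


FP = 0.71 * 87 + (-5) = 56.77

56.77 degC


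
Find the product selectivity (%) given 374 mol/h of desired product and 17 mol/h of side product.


Selectivity = desired / (desired + undesired) * 100
Total products = 374 + 17 = 391 mol/h
S = 374 / 391 * 100
= 0.9565 * 100
= 95.65 %

95.65 %


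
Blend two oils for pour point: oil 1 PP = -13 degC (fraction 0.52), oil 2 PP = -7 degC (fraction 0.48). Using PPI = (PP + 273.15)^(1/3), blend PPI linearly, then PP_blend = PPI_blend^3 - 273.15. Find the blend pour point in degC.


PPI_1 = (-13 + 273.15)^(1/3) = 6.383731
PPI_2 = (-7 + 273.15)^(1/3) = 6.432436
PPI_blend = 0.52 * 6.383731 + 0.48 * 6.432436 = 6.407109
PP_blend = 6.407109^3 - 273.15 = 263.0185 - 273.15 = -10.13

-10.13 degC


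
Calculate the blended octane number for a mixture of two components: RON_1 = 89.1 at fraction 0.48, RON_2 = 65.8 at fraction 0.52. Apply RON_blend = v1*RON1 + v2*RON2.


Linear blending: RON_blend = sum(vi * RONi)
Contribution 1: 0.48 * 89.1 = 42.768
Contribution 2: 0.52 * 65.8 = 34.216
RON_blend = 42.768 + 34.216 = 76.984

76.984


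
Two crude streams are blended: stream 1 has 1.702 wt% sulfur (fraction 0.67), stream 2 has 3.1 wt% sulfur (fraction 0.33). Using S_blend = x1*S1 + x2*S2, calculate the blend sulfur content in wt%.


Linear sulfur blending: S_blend = x1*S1 + x2*S2
Contribution 1: 0.67 * 1.702 = 1.14034 wt%
Contribution 2: 0.33 * 3.1 = 1.023 wt%
S_blend = 1.14034 + 1.023 = 2.16334

2.16334 wt%


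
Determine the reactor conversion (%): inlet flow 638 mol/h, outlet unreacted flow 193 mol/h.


X = (F_in - F_out) / F_in * 100
Moles reacted = 638 - 193 = 445
X = 445 / 638 * 100
= 0.6975 * 100
= 69.75 %

69.75 %


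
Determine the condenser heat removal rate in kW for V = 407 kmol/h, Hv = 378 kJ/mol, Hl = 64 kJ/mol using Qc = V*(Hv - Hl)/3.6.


Qc = 407 * (378 - 64) / 3.6 = 407 * 314 / 3.6 = 35500

35500 kW


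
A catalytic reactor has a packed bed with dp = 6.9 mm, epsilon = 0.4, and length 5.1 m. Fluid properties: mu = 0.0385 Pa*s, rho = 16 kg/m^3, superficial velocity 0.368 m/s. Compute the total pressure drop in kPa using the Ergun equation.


dp = 6.9 mm = 0.0069 m
Viscous term = 150*0.0385*0.368*(1-0.4)^2 / (0.0069^2*0.4^3) = 251087
Inertial term = 1.75*16*0.368^2*(1-0.4) / (0.0069*0.4^3) = 5152
dP/L = 251087 + 5152 = 256239 Pa/m
dP = 256239 * 5.1 / 1000 = 1307 kPa

1307 kPa


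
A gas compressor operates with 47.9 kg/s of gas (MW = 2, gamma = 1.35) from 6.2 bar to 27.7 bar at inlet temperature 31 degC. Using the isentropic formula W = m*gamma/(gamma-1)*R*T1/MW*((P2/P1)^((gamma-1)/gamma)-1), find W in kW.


Isentropic work: W = m*(gamma/(gamma-1))*(R*T1/MW)*((P2/P1)^((gamma-1)/gamma) - 1)
T1 = 31 + 273.15 = 304.15 K
Pressure ratio = 27.7 / 6.2 = 4.46774
Exponent = (1.35 - 1)/1.35 = 0.259259
(P2/P1)^exp - 1 = 4.46774^0.259259 - 1 = 0.474148
W = 47.9 * 1.35 / 0.35 * 8.314 * 304.15 / 2 * 0.474148 = 110800

110800 kW


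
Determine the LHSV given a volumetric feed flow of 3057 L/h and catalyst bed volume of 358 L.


LHSV = volumetric feed rate / catalyst volume
= 3057 L/h / 358 L
= 8.539 h^-1

8.539 h^-1


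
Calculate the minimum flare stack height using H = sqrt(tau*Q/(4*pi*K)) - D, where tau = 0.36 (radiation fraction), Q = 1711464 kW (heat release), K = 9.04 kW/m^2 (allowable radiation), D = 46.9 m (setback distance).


tau*Q/(4*pi*K) = 0.36 * 1711464 / (4 * pi * 9.04) = 5423.65
sqrt(5423.65) = 73.6454
H = 73.6454 - 46.9 = 26.75

26.75 m


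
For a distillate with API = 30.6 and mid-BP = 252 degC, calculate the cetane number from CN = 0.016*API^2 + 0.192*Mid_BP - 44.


CN = 0.016 * 30.6^2 + 0.192 * 252 - 44
CN = 14.98176 + 48.384 - 44 = 19.36576

19.36576


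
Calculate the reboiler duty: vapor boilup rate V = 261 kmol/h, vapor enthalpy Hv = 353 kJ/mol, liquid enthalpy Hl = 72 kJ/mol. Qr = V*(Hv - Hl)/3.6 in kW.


Qr = 261 * (353 - 72) / 3.6 = 261 * 281 / 3.6 = 20370

20370 kW


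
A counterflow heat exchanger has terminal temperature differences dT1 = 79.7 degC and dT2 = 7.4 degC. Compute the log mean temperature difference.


LMTD = (dT1 - dT2) / ln(dT1/dT2)
= (79.7 - 7.4) / ln(79.7 / 7.4) = 72.3 / 2.37679 = 30.42

30.42 degC


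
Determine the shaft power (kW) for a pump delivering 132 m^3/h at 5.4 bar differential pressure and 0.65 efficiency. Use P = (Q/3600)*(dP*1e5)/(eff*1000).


Q = 132 / 3600 = 0.0366667 m^3/s
P = 0.0366667 * (5.4 * 1e5) / 0.65 / 1000 = 30.46

30.46 kW


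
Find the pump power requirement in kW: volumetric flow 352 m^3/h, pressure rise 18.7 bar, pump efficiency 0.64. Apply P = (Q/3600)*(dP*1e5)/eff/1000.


Q = 352 / 3600 = 0.0977778 m^3/s
P = 0.0977778 * (18.7 * 1e5) / 0.64 / 1000 = 285.7

285.7 kW


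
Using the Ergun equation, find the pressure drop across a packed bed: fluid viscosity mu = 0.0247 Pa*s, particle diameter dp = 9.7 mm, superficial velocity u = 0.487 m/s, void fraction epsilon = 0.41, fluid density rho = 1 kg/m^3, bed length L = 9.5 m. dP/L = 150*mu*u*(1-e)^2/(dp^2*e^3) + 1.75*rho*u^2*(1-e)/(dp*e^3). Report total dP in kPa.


dp = 9.7 mm = 0.0097 m
Viscous term = 150*0.0247*0.487*(1-0.41)^2 / (0.0097^2*0.41^3) = 96855.9
Inertial term = 1.75*1*0.487^2*(1-0.41) / (0.0097*0.41^3) = 366.29
dP/L = 96855.9 + 366.29 = 97222.2 Pa/m
dP = 97222.2 * 9.5 / 1000 = 923.6 kPa

923.6 kPa


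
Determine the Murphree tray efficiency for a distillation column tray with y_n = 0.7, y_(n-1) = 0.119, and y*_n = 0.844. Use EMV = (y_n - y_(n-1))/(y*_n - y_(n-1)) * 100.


Murphree vapor efficiency: EMV = (y_n - y_(n-1)) / (y*_n - y_(n-1)) * 100
EMV = (0.7 - 0.119) / (0.844 - 0.119) * 100 = 0.581 / 0.725 * 100 = 80.14

80.14 %


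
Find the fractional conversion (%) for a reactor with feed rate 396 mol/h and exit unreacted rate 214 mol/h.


X = (F_in - F_out) / F_in * 100
Moles reacted = 396 - 214 = 182
X = 182 / 396 * 100
= 0.4596 * 100
= 45.96 %

45.96 %


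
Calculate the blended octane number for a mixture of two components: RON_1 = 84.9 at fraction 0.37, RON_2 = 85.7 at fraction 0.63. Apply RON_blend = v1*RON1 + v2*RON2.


Linear blending: RON_blend = sum(vi * RONi)
Contribution 1: 0.37 * 84.9 = 31.413
Contribution 2: 0.63 * 85.7 = 53.991
RON_blend = 31.413 + 53.991 = 85.404

85.404


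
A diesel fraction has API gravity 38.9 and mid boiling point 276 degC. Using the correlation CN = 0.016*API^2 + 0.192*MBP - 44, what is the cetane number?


CN = 0.016 * 38.9^2 + 0.192 * 276 - 44
CN = 24.21136 + 52.992 - 44 = 33.20336

33.20336


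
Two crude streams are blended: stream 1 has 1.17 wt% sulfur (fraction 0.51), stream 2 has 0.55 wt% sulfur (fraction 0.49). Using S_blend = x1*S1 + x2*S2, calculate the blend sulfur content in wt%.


Linear sulfur blending: S_blend = x1*S1 + x2*S2
Contribution 1: 0.51 * 1.17 = 0.5967 wt%
Contribution 2: 0.49 * 0.55 = 0.2695 wt%
S_blend = 0.5967 + 0.2695 = 0.8662

0.8662 wt%


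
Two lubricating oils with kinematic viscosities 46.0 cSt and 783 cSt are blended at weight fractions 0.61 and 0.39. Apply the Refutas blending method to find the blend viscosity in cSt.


Refutas method: VBN_i = 14.534*ln(ln(visc_i + 0.8)) + 10.975, blended linearly by mass fraction; since VBN is linear in VBI_i = ln(ln(visc_i + 0.8)) and the fractions sum to 1, blend VBI directly: visc = exp(exp(VBI_blend)) - 0.8
VBI_1 = ln(ln(46.0 + 0.8)) = 1.347
VBI_2 = ln(ln(783 + 0.8)) = 1.89674
VBI_blend = 0.61 * 1.347 + 0.39 * 1.89674 = 1.5614
visc_blend = exp(exp(1.5614)) - 0.8 = 116.6

116.6 cSt


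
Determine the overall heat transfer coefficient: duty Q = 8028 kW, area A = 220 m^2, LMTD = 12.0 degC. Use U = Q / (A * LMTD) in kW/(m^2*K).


From Q = U*A*LMTD, U = Q / (A * LMTD)
U = 8028 / (220 * 12.0) = 8028 / 2640 = 3.041

3.041 kW/(m^2*K)


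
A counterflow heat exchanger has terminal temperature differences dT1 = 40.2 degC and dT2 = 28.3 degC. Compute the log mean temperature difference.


LMTD = (dT1 - dT2) / ln(dT1/dT2)
= (40.2 - 28.3) / ln(40.2 / 28.3) = 11.9 / 0.351005 = 33.90

33.90 degC


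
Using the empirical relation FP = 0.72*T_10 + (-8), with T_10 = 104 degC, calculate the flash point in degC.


FP = 0.72 * 104 + (-8) = 66.88

66.88 degC


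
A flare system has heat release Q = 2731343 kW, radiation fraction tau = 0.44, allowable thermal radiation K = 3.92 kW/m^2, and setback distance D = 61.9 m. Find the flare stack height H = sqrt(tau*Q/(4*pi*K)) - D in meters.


tau*Q/(4*pi*K) = 0.44 * 2731343 / (4 * pi * 3.92) = 24396.8
sqrt(24396.8) = 156.195
H = 156.195 - 61.9 = 94.29

94.29 m


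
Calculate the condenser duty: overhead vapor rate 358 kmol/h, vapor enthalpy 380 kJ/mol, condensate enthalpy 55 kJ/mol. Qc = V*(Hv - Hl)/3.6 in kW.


Qc = 358 * (380 - 55) / 3.6 = 358 * 325 / 3.6 = 32320

32320 kW


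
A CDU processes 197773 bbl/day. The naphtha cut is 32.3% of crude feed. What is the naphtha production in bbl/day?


Crude throughput = 197773 bbl/day
Fraction yield = 32.3%
yield = throughput * fraction / 100
yield = 197773 * 32.3 / 100 = 63880.679

63880.679 bbl/day


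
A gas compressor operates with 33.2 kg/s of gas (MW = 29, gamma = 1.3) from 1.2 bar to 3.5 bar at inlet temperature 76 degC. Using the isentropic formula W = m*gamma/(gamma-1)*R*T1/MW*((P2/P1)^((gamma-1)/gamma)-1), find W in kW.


Isentropic work: W = m*(gamma/(gamma-1))*(R*T1/MW)*((P2/P1)^((gamma-1)/gamma) - 1)
T1 = 76 + 273.15 = 349.15 K
Pressure ratio = 3.5 / 1.2 = 2.91667
Exponent = (1.3 - 1)/1.3 = 0.230769
(P2/P1)^exp - 1 = 2.91667^0.230769 - 1 = 0.280211
W = 33.2 * 1.3 / 0.3 * 8.314 * 349.15 / 29 * 0.280211 = 4035

4035 kW


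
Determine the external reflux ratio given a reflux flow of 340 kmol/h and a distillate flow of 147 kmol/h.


Reflux ratio definition: R = L / D (liquid returned / distillate withdrawn)
L = 340 kmol/h, D = 147 kmol/h
R = 340 / 147 = 2.313

2.313


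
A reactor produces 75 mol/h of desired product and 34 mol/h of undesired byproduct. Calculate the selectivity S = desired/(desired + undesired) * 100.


Selectivity = desired / (desired + undesired) * 100
Total products = 75 + 34 = 109 mol/h
S = 75 / 109 * 100
= 0.6881 * 100
= 68.81 %

68.81 %


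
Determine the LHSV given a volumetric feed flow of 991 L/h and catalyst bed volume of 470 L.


LHSV = volumetric feed rate / catalyst volume
= 991 L/h / 470 L
= 2.109 h^-1

2.109 h^-1


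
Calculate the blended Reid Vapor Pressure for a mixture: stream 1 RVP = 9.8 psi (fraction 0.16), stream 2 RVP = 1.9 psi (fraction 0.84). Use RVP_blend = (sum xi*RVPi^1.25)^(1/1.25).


Chevron index: RVP_blend = (sum xi*RVPi^1.25)^(1/1.25)
RVP^1.25 terms: 0.16 * 9.8^1.25 + 0.84 * 1.9^1.25 = 4.64809
RVP_blend = 4.64809^(1/1.25) = 3.418

3.418 psi


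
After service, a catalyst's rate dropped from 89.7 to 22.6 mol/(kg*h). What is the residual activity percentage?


Activity (%) = (rate_used / rate_fresh) * 100
rate_used = 22.6, rate_fresh = 89.7
= (22.6 / 89.7) * 100
= 0.2520 * 100 = 25.20

25.20 %


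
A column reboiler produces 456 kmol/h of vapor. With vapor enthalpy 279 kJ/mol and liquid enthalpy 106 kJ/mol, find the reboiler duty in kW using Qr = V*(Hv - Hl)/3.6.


Qr = 456 * (279 - 106) / 3.6 = 456 * 173 / 3.6 = 21910

21910 kW


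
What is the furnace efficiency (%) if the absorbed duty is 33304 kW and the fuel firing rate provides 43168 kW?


Furnace efficiency = Q_absorbed / Q_fuel * 100
= 33304 / 43168 * 100 = 77.15

77.15 %


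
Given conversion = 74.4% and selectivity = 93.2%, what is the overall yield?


Overall yield = conversion (%) * selectivity (%) / 100
Conversion = 74.4%, Selectivity = 93.2%
Y = 74.4 * 93.2 / 100
= 69.3408 %

69.3408 %


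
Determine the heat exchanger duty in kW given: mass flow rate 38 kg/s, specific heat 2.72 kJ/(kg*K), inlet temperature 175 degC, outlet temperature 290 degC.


Q = m_dot * cp * delta_T
delta_T = 290 - 175 = 115 K
Q = 38 * 2.72 * 115
= 103.36 * 115
= 11886.4 kW

11886.4 kW


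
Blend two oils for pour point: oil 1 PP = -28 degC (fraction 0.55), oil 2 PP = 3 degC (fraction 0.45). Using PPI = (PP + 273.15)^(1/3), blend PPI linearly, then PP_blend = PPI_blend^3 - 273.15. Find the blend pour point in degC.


PPI_1 = (-28 + 273.15)^(1/3) = 6.258601
PPI_2 = (3 + 273.15)^(1/3) = 6.512009
PPI_blend = 0.55 * 6.258601 + 0.45 * 6.512009 = 6.372635
PP_blend = 6.372635^3 - 273.15 = 258.7957 - 273.15 = -14.35

-14.35 degC


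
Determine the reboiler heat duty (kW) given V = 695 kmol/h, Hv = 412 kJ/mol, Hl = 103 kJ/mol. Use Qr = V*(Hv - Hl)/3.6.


Qr = 695 * (412 - 103) / 3.6 = 695 * 309 / 3.6 = 59650

59650 kW


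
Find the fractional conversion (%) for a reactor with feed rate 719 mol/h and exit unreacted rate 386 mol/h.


X = (F_in - F_out) / F_in * 100
Moles reacted = 719 - 386 = 333
X = 333 / 719 * 100
= 0.4631 * 100
= 46.31 %

46.31 %


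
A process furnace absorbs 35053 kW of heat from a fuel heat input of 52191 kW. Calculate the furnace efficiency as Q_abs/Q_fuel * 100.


Furnace efficiency = Q_absorbed / Q_fuel * 100
= 35053 / 52191 * 100 = 67.16

67.16 %


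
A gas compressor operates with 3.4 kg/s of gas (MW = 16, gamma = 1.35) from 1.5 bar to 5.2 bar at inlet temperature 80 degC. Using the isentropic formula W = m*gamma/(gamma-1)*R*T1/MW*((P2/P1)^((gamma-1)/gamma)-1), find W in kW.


Isentropic work: W = m*(gamma/(gamma-1))*(R*T1/MW)*((P2/P1)^((gamma-1)/gamma) - 1)
T1 = 80 + 273.15 = 353.15 K
Pressure ratio = 5.2 / 1.5 = 3.46667
Exponent = (1.35 - 1)/1.35 = 0.259259
(P2/P1)^exp - 1 = 3.46667^0.259259 - 1 = 0.380312
W = 3.4 * 1.35 / 0.35 * 8.314 * 353.15 / 16 * 0.380312 = 915.2

915.2 kW


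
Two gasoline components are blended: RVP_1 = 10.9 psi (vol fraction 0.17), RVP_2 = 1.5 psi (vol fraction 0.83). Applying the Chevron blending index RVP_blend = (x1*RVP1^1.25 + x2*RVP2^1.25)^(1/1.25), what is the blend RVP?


Chevron index: RVP_blend = (sum xi*RVPi^1.25)^(1/1.25)
RVP^1.25 terms: 0.17 * 10.9^1.25 + 0.83 * 1.5^1.25 = 4.74473
RVP_blend = 4.74473^(1/1.25) = 3.475

3.475 psi


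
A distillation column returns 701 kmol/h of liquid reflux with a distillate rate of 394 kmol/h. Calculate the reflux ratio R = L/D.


Reflux ratio definition: R = L / D (liquid returned / distillate withdrawn)
L = 701 kmol/h, D = 394 kmol/h
R = 701 / 394 = 1.779

1.779


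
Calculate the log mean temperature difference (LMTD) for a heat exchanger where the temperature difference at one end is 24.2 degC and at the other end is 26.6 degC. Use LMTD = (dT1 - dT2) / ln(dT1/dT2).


LMTD = (dT1 - dT2) / ln(dT1/dT2)
= (24.2 - 26.6) / ln(24.2 / 26.6) = -2.4 / -0.0945586 = 25.38

25.38 degC


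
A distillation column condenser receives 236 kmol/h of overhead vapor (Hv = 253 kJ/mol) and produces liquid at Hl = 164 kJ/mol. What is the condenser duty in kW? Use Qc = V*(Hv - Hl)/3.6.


Qc = 236 * (253 - 164) / 3.6 = 236 * 89 / 3.6 = 5834

5834 kW


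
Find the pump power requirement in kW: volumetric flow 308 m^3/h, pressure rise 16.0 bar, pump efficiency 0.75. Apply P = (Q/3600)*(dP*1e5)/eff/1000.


Q = 308 / 3600 = 0.0855556 m^3/s
P = 0.0855556 * (16.0 * 1e5) / 0.75 / 1000 = 182.5

182.5 kW


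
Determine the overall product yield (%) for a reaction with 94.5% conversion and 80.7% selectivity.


Overall yield = conversion (%) * selectivity (%) / 100
Conversion = 94.5%, Selectivity = 80.7%
Y = 94.5 * 80.7 / 100
= 76.2615 %

76.2615 %


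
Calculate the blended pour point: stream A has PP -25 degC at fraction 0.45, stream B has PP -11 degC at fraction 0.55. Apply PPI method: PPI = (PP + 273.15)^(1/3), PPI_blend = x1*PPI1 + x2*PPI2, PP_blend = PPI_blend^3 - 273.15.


PPI_1 = (-25 + 273.15)^(1/3) = 6.284028
PPI_2 = (-11 + 273.15)^(1/3) = 6.400049
PPI_blend = 0.45 * 6.284028 + 0.55 * 6.400049 = 6.34784
PP_blend = 6.34784^3 - 273.15 = 255.7867 - 273.15 = -17.36

-17.36 degC


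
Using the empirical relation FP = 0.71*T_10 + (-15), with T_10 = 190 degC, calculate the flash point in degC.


FP = 0.71 * 190 + (-15) = 119.9

119.9 degC


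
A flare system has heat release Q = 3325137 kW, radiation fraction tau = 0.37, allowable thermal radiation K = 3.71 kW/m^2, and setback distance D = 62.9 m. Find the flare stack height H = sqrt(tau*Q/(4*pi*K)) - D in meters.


tau*Q/(4*pi*K) = 0.37 * 3325137 / (4 * pi * 3.71) = 26389.3
sqrt(26389.3) = 162.448
H = 162.448 - 62.9 = 99.55

99.55 m


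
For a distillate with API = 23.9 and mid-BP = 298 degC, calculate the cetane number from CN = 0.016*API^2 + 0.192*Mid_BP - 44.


CN = 0.016 * 23.9^2 + 0.192 * 298 - 44
CN = 9.13936 + 57.216 - 44 = 22.35536

22.35536


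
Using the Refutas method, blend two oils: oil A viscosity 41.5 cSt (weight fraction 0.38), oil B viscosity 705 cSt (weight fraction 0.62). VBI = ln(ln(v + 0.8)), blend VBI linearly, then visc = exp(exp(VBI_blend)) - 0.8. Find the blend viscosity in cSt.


Refutas method: VBN_i = 14.534*ln(ln(visc_i + 0.8)) + 10.975, blended linearly by mass fraction; since VBN is linear in VBI_i = ln(ln(visc_i + 0.8)) and the fractions sum to 1, blend VBI directly: visc = exp(exp(VBI_blend)) - 0.8
VBI_1 = ln(ln(41.5 + 0.8)) = 1.32036
VBI_2 = ln(ln(705 + 0.8)) = 1.88089
VBI_blend = 0.38 * 1.32036 + 0.62 * 1.88089 = 1.66789
visc_blend = exp(exp(1.66789)) - 0.8 = 199.7

199.7 cSt


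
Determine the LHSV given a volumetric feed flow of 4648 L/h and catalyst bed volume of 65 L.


LHSV = volumetric feed rate / catalyst volume
= 4648 L/h / 65 L
= 71.51 h^-1

71.51 h^-1


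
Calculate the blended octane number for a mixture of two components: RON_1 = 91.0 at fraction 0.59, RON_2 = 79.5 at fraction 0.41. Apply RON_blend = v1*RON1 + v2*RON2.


Linear blending: RON_blend = sum(vi * RONi)
Contribution 1: 0.59 * 91.0 = 53.69
Contribution 2: 0.41 * 79.5 = 32.595
RON_blend = 53.69 + 32.595 = 86.285

86.285


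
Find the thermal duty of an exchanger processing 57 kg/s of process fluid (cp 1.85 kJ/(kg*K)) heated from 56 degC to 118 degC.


Q = m_dot * cp * delta_T
delta_T = 118 - 56 = 62 K
Q = 57 * 1.85 * 62
= 105.45 * 62
= 6537.9 kW

6537.9 kW


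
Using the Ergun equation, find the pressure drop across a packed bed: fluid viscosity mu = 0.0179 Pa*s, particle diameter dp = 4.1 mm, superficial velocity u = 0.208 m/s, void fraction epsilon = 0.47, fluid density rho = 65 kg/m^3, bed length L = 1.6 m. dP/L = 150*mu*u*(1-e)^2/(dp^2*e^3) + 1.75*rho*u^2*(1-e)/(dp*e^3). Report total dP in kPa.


dp = 4.1 mm = 0.0041 m
Viscous term = 150*0.0179*0.208*(1-0.47)^2 / (0.0041^2*0.47^3) = 89887.2
Inertial term = 1.75*65*0.208^2*(1-0.47) / (0.0041*0.47^3) = 6127.4
dP/L = 89887.2 + 6127.4 = 96014.6 Pa/m
dP = 96014.6 * 1.6 / 1000 = 153.6 kPa

153.6 kPa


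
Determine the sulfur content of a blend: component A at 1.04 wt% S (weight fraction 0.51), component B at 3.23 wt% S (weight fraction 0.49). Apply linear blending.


Linear sulfur blending: S_blend = x1*S1 + x2*S2
Contribution 1: 0.51 * 1.04 = 0.5304 wt%
Contribution 2: 0.49 * 3.23 = 1.5827 wt%
S_blend = 0.5304 + 1.5827 = 2.1131

2.1131 wt%


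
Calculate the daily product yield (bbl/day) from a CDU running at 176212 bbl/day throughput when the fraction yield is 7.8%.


Crude throughput = 176212 bbl/day
Fraction yield = 7.8%
yield = throughput * fraction / 100
yield = 176212 * 7.8 / 100 = 13744.536

13744.536 bbl/day


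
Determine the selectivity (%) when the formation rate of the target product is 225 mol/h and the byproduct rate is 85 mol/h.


Selectivity = desired / (desired + undesired) * 100
Total products = 225 + 85 = 310 mol/h
S = 225 / 310 * 100
= 0.7258 * 100
= 72.58 %

72.58 %


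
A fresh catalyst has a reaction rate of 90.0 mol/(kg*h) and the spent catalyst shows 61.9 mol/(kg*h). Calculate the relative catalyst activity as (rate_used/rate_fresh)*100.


Activity (%) = (rate_used / rate_fresh) * 100
rate_used = 61.9, rate_fresh = 90.0
= (61.9 / 90.0) * 100
= 0.6878 * 100 = 68.78

68.78 %


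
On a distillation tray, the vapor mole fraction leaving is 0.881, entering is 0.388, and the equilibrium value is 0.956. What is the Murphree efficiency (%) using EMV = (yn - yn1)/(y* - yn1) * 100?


Murphree vapor efficiency: EMV = (y_n - y_(n-1)) / (y*_n - y_(n-1)) * 100
EMV = (0.881 - 0.388) / (0.956 - 0.388) * 100 = 0.493 / 0.568 * 100 = 86.80

86.80 %


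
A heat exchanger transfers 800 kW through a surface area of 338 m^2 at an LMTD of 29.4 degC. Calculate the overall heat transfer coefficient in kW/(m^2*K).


From Q = U*A*LMTD, U = Q / (A * LMTD)
U = 800 / (338 * 29.4) = 800 / 9937.2 = 0.08051

0.08051 kW/(m^2*K)


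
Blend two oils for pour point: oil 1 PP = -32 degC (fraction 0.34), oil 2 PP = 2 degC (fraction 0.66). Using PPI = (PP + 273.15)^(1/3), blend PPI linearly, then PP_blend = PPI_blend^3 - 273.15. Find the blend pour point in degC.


PPI_1 = (-32 + 273.15)^(1/3) = 6.224375
PPI_2 = (2 + 273.15)^(1/3) = 6.504139
PPI_blend = 0.34 * 6.224375 + 0.66 * 6.504139 = 6.409019
PP_blend = 6.409019^3 - 273.15 = 263.2538 - 273.15 = -9.9

-9.9 degC


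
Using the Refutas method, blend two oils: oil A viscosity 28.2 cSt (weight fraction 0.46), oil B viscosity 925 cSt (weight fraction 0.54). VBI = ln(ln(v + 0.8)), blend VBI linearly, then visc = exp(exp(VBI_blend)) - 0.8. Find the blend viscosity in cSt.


Refutas method: VBN_i = 14.534*ln(ln(visc_i + 0.8)) + 10.975, blended linearly by mass fraction; since VBN is linear in VBI_i = ln(ln(visc_i + 0.8)) and the fractions sum to 1, blend VBI directly: visc = exp(exp(VBI_blend)) - 0.8
VBI_1 = ln(ln(28.2 + 0.8)) = 1.21411
VBI_2 = ln(ln(925 + 0.8)) = 1.92142
VBI_blend = 0.46 * 1.21411 + 0.54 * 1.92142 = 1.59606
visc_blend = exp(exp(1.59606)) - 0.8 = 138.1

138.1 cSt


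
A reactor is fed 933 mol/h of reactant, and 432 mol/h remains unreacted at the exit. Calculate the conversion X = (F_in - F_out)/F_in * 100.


X = (F_in - F_out) / F_in * 100
Moles reacted = 933 - 432 = 501
X = 501 / 933 * 100
= 0.5370 * 100
= 53.70 %

53.70 %


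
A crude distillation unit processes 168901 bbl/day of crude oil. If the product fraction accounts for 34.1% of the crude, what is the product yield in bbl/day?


Crude throughput = 168901 bbl/day
Fraction yield = 34.1%
yield = throughput * fraction / 100
yield = 168901 * 34.1 / 100 = 57595.241

57595.241 bbl/day


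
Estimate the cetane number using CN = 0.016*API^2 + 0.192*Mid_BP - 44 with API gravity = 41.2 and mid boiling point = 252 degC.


CN = 0.016 * 41.2^2 + 0.192 * 252 - 44
CN = 27.15904 + 48.384 - 44 = 31.54304

31.54304


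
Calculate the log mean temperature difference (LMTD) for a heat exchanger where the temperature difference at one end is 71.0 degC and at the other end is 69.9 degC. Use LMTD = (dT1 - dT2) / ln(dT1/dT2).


LMTD = (dT1 - dT2) / ln(dT1/dT2)
= (71.0 - 69.9) / ln(71.0 / 69.9) = 1.1 / 0.0156142 = 70.45

70.45 degC


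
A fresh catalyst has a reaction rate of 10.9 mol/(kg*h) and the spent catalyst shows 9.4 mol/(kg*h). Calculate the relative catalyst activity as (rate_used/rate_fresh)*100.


Activity (%) = (rate_used / rate_fresh) * 100
rate_used = 9.4, rate_fresh = 10.9
= (9.4 / 10.9) * 100
= 0.8624 * 100 = 86.24

86.24 %


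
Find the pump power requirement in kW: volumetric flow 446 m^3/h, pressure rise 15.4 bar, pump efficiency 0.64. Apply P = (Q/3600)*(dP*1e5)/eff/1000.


Q = 446 / 3600 = 0.123889 m^3/s
P = 0.123889 * (15.4 * 1e5) / 0.64 / 1000 = 298.1

298.1 kW


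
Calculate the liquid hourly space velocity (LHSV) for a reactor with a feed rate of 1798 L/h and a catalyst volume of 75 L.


LHSV = volumetric feed rate / catalyst volume
= 1798 L/h / 75 L
= 23.97 h^-1

23.97 h^-1


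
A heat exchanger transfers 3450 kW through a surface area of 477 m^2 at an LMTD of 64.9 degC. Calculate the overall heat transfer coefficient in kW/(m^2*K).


From Q = U*A*LMTD, U = Q / (A * LMTD)
U = 3450 / (477 * 64.9) = 3450 / 30957.3 = 0.1114

0.1114 kW/(m^2*K)


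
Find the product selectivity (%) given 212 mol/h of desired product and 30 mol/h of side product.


Selectivity = desired / (desired + undesired) * 100
Total products = 212 + 30 = 242 mol/h
S = 212 / 242 * 100
= 0.8760 * 100
= 87.60 %

87.60 %


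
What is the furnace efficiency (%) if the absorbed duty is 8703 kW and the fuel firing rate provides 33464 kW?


Furnace efficiency = Q_absorbed / Q_fuel * 100
= 8703 / 33464 * 100 = 26.01

26.01 %


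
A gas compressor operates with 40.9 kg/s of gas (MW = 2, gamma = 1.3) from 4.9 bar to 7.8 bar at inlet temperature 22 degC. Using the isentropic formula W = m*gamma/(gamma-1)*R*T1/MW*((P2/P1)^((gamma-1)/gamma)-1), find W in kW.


Isentropic work: W = m*(gamma/(gamma-1))*(R*T1/MW)*((P2/P1)^((gamma-1)/gamma) - 1)
T1 = 22 + 273.15 = 295.15 K
Pressure ratio = 7.8 / 4.9 = 1.59184
Exponent = (1.3 - 1)/1.3 = 0.230769
(P2/P1)^exp - 1 = 1.59184^0.230769 - 1 = 0.113249
W = 40.9 * 1.3 / 0.3 * 8.314 * 295.15 / 2 * 0.113249 = 24630

24630 kW


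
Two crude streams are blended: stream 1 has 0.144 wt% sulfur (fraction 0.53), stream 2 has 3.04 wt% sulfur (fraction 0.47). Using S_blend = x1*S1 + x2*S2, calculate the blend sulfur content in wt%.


Linear sulfur blending: S_blend = x1*S1 + x2*S2
Contribution 1: 0.53 * 0.144 = 0.07632 wt%
Contribution 2: 0.47 * 3.04 = 1.4288 wt%
S_blend = 0.07632 + 1.4288 = 1.50512

1.50512 wt%


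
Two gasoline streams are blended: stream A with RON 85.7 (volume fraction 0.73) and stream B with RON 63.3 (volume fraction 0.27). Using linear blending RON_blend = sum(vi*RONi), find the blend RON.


Linear blending: RON_blend = sum(vi * RONi)
Contribution 1: 0.73 * 85.7 = 62.561
Contribution 2: 0.27 * 63.3 = 17.091
RON_blend = 62.561 + 17.091 = 79.652

79.652


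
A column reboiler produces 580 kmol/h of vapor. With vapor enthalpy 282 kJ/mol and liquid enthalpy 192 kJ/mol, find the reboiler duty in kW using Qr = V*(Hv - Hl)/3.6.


Qr = 580 * (282 - 192) / 3.6 = 580 * 90 / 3.6 = 14500

14500 kW


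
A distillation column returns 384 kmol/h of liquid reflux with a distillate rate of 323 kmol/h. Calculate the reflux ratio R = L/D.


Reflux ratio definition: R = L / D (liquid returned / distillate withdrawn)
L = 384 kmol/h, D = 323 kmol/h
R = 384 / 323 = 1.189

1.189


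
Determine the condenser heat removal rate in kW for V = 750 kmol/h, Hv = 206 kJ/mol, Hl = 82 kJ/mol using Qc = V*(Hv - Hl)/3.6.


Qc = 750 * (206 - 82) / 3.6 = 750 * 124 / 3.6 = 25830

25830 kW


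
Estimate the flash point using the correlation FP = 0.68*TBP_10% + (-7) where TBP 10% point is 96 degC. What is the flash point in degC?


FP = 0.68 * 96 + (-7) = 58.28

58.28 degC


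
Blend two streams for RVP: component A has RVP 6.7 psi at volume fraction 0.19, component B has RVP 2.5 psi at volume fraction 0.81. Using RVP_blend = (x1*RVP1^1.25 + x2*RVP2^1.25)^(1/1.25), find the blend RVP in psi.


Chevron index: RVP_blend = (sum xi*RVPi^1.25)^(1/1.25)
RVP^1.25 terms: 0.19 * 6.7^1.25 + 0.81 * 2.5^1.25 = 4.59438
RVP_blend = 4.59438^(1/1.25) = 3.387

3.387 psi


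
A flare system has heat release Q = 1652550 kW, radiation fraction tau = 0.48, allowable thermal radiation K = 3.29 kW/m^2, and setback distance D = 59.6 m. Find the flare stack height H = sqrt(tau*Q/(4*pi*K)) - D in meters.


tau*Q/(4*pi*K) = 0.48 * 1652550 / (4 * pi * 3.29) = 19186.2
sqrt(19186.2) = 138.514
H = 138.514 - 59.6 = 78.91

78.91 m


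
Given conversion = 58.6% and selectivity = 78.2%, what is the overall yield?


Overall yield = conversion (%) * selectivity (%) / 100
Conversion = 58.6%, Selectivity = 78.2%
Y = 58.6 * 78.2 / 100
= 45.8252 %

45.8252 %


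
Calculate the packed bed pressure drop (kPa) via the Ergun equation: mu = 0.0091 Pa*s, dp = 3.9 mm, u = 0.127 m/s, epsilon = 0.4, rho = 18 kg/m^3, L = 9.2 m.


dp = 3.9 mm = 0.0039 m
Viscous term = 150*0.0091*0.127*(1-0.4)^2 / (0.0039^2*0.4^3) = 64110.6
Inertial term = 1.75*18*0.127^2*(1-0.4) / (0.0039*0.4^3) = 1221.31
dP/L = 64110.6 + 1221.31 = 65331.9 Pa/m
dP = 65331.9 * 9.2 / 1000 = 601.1 kPa

601.1 kPa


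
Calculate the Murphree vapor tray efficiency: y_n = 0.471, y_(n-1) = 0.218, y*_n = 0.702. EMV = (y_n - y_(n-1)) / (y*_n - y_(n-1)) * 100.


Murphree vapor efficiency: EMV = (y_n - y_(n-1)) / (y*_n - y_(n-1)) * 100
EMV = (0.471 - 0.218) / (0.702 - 0.218) * 100 = 0.253 / 0.484 * 100 = 52.27

52.27 %


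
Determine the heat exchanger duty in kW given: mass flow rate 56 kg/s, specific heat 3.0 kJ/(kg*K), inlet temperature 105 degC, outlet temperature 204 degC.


Q = m_dot * cp * delta_T
delta_T = 204 - 105 = 99 K
Q = 56 * 3.0 * 99
= 168 * 99
= 16632 kW

16632 kW


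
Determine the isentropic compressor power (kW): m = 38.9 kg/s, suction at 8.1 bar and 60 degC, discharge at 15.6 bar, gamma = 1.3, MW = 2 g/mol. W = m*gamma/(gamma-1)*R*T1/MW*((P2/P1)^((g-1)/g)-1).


Isentropic work: W = m*(gamma/(gamma-1))*(R*T1/MW)*((P2/P1)^((gamma-1)/gamma) - 1)
T1 = 60 + 273.15 = 333.15 K
Pressure ratio = 15.6 / 8.1 = 1.92593
Exponent = (1.3 - 1)/1.3 = 0.230769
(P2/P1)^exp - 1 = 1.92593^0.230769 - 1 = 0.163285
W = 38.9 * 1.3 / 0.3 * 8.314 * 333.15 / 2 * 0.163285 = 38120

38120 kW


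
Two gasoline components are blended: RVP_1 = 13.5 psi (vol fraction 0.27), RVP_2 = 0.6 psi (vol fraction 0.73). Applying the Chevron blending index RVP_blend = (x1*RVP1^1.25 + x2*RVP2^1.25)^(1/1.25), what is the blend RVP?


Chevron index: RVP_blend = (sum xi*RVPi^1.25)^(1/1.25)
RVP^1.25 terms: 0.27 * 13.5^1.25 + 0.73 * 0.6^1.25 = 7.37233
RVP_blend = 7.37233^(1/1.25) = 4.944

4.944 psi


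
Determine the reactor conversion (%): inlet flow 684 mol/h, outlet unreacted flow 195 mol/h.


X = (F_in - F_out) / F_in * 100
Moles reacted = 684 - 195 = 489
X = 489 / 684 * 100
= 0.7149 * 100
= 71.49 %

71.49 %


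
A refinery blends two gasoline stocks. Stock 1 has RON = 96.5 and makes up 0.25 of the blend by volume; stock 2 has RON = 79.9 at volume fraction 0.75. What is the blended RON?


Linear blending: RON_blend = sum(vi * RONi)
Contribution 1: 0.25 * 96.5 = 24.125
Contribution 2: 0.75 * 79.9 = 59.925
RON_blend = 24.125 + 59.925 = 84.05

84.05


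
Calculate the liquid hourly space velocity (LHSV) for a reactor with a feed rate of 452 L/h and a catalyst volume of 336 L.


LHSV = volumetric feed rate / catalyst volume
= 452 L/h / 336 L
= 1.345 h^-1

1.345 h^-1


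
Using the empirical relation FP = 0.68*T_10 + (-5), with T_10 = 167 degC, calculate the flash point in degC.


FP = 0.68 * 167 + (-5) = 108.56

108.56 degC


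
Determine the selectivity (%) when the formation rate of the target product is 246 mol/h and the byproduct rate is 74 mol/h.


Selectivity = desired / (desired + undesired) * 100
Total products = 246 + 74 = 320 mol/h
S = 246 / 320 * 100
= 0.7688 * 100
= 76.88 %

76.88 %


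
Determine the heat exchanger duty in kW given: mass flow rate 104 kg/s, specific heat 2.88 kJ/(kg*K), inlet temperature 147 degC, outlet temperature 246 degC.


Q = m_dot * cp * delta_T
delta_T = 246 - 147 = 99 K
Q = 104 * 2.88 * 99
= 299.52 * 99
= 29652.48 kW

29652.48 kW


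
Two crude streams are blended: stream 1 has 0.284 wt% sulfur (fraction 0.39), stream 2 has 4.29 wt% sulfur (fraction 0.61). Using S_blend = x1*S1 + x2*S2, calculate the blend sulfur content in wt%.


Linear sulfur blending: S_blend = x1*S1 + x2*S2
Contribution 1: 0.39 * 0.284 = 0.11076 wt%
Contribution 2: 0.61 * 4.29 = 2.6169 wt%
S_blend = 0.11076 + 2.6169 = 2.72766

2.72766 wt%


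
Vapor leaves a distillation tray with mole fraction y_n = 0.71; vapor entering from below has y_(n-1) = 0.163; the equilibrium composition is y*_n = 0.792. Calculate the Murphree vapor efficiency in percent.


Murphree vapor efficiency: EMV = (y_n - y_(n-1)) / (y*_n - y_(n-1)) * 100
EMV = (0.71 - 0.163) / (0.792 - 0.163) * 100 = 0.547 / 0.629 * 100 = 86.96

86.96 %


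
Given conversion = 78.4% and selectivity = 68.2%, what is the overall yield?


Overall yield = conversion (%) * selectivity (%) / 100
Conversion = 78.4%, Selectivity = 68.2%
Y = 78.4 * 68.2 / 100
= 53.4688 %

53.4688 %


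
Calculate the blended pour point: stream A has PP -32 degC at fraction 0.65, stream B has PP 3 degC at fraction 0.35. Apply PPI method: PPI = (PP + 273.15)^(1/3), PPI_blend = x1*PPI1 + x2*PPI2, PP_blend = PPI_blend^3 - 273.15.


PPI_1 = (-32 + 273.15)^(1/3) = 6.224375
PPI_2 = (3 + 273.15)^(1/3) = 6.512009
PPI_blend = 0.65 * 6.224375 + 0.35 * 6.512009 = 6.325047
PP_blend = 6.325047^3 - 273.15 = 253.0412 - 273.15 = -20.11

-20.11 degC


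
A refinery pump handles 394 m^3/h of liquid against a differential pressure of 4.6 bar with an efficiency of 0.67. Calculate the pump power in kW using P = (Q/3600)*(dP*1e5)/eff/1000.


Q = 394 / 3600 = 0.109444 m^3/s
P = 0.109444 * (4.6 * 1e5) / 0.67 / 1000 = 75.14

75.14 kW


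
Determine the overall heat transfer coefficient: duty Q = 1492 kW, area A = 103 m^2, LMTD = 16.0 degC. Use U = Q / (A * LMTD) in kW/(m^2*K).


From Q = U*A*LMTD, U = Q / (A * LMTD)
U = 1492 / (103 * 16.0) = 1492 / 1648 = 0.9053

0.9053 kW/(m^2*K)


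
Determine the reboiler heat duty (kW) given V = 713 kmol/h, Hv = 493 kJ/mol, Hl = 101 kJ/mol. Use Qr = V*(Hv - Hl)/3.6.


Qr = 713 * (493 - 101) / 3.6 = 713 * 392 / 3.6 = 77640

77640 kW


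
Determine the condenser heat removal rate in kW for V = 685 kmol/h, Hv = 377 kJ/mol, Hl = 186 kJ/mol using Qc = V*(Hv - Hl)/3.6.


Qc = 685 * (377 - 186) / 3.6 = 685 * 191 / 3.6 = 36340

36340 kW


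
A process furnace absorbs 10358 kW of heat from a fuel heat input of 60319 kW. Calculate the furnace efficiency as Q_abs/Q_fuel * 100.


Furnace efficiency = Q_absorbed / Q_fuel * 100
= 10358 / 60319 * 100 = 17.17

17.17 %


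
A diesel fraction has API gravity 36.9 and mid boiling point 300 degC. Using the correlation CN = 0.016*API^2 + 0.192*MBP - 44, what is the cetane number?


CN = 0.016 * 36.9^2 + 0.192 * 300 - 44
CN = 21.78576 + 57.6 - 44 = 35.38576

35.38576


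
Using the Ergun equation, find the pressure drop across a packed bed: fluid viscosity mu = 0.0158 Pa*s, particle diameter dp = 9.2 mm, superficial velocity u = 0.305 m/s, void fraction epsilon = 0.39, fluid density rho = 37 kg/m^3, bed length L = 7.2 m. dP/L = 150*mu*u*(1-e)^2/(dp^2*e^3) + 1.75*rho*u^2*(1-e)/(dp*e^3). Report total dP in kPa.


dp = 9.2 mm = 0.0092 m
Viscous term = 150*0.0158*0.305*(1-0.39)^2 / (0.0092^2*0.39^3) = 53572.1
Inertial term = 1.75*37*0.305^2*(1-0.39) / (0.0092*0.39^3) = 6732.67
dP/L = 53572.1 + 6732.67 = 60304.8 Pa/m
dP = 60304.8 * 7.2 / 1000 = 434.2 kPa

434.2 kPa


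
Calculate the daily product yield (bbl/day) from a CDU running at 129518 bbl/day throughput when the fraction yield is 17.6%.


Crude throughput = 129518 bbl/day
Fraction yield = 17.6%
yield = throughput * fraction / 100
yield = 129518 * 17.6 / 100 = 22795.168

22795.168 bbl/day


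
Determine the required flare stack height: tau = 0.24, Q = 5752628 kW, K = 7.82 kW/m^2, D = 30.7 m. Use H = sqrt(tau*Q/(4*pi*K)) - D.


tau*Q/(4*pi*K) = 0.24 * 5752628 / (4 * pi * 7.82) = 14049.5
sqrt(14049.5) = 118.531
H = 118.531 - 30.7 = 87.83

87.83 m


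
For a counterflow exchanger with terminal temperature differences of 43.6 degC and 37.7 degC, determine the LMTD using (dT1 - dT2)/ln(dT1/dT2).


LMTD = (dT1 - dT2) / ln(dT1/dT2)
= (43.6 - 37.7) / ln(43.6 / 37.7) = 5.9 / 0.145397 = 40.58

40.58 degC


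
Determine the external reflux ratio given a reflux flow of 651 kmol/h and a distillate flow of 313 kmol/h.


Reflux ratio definition: R = L / D (liquid returned / distillate withdrawn)
L = 651 kmol/h, D = 313 kmol/h
R = 651 / 313 = 2.080

2.080


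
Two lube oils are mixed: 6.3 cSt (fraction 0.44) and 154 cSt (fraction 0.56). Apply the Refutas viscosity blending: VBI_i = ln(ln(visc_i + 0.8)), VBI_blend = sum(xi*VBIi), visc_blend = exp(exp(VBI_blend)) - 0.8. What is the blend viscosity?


Refutas method: VBN_i = 14.534*ln(ln(visc_i + 0.8)) + 10.975, blended linearly by mass fraction; since VBN is linear in VBI_i = ln(ln(visc_i + 0.8)) and the fractions sum to 1, blend VBI directly: visc = exp(exp(VBI_blend)) - 0.8
VBI_1 = ln(ln(6.3 + 0.8)) = 0.672993
VBI_2 = ln(ln(154 + 0.8)) = 1.61783
VBI_blend = 0.44 * 0.672993 + 0.56 * 1.61783 = 1.2021
visc_blend = exp(exp(1.2021)) - 0.8 = 27.06

27.06 cSt


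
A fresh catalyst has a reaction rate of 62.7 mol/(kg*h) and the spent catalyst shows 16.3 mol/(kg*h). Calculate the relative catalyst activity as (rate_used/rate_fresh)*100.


Activity (%) = (rate_used / rate_fresh) * 100
rate_used = 16.3, rate_fresh = 62.7
= (16.3 / 62.7) * 100
= 0.2600 * 100 = 26.00

26.00 %


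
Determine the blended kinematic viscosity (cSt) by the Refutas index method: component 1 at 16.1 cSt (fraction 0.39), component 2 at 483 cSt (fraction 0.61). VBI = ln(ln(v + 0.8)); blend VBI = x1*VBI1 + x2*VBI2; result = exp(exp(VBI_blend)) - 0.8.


Refutas method: VBN_i = 14.534*ln(ln(visc_i + 0.8)) + 10.975, blended linearly by mass fraction; since VBN is linear in VBI_i = ln(ln(visc_i + 0.8)) and the fractions sum to 1, blend VBI directly: visc = exp(exp(VBI_blend)) - 0.8
VBI_1 = ln(ln(16.1 + 0.8)) = 1.03933
VBI_2 = ln(ln(483 + 0.8)) = 1.82159
VBI_blend = 0.39 * 1.03933 + 0.61 * 1.82159 = 1.51651
visc_blend = exp(exp(1.51651)) - 0.8 = 94.43

94.43 cSt


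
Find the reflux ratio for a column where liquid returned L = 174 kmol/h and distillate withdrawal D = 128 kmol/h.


Reflux ratio definition: R = L / D (liquid returned / distillate withdrawn)
L = 174 kmol/h, D = 128 kmol/h
R = 174 / 128 = 1.359

1.359
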